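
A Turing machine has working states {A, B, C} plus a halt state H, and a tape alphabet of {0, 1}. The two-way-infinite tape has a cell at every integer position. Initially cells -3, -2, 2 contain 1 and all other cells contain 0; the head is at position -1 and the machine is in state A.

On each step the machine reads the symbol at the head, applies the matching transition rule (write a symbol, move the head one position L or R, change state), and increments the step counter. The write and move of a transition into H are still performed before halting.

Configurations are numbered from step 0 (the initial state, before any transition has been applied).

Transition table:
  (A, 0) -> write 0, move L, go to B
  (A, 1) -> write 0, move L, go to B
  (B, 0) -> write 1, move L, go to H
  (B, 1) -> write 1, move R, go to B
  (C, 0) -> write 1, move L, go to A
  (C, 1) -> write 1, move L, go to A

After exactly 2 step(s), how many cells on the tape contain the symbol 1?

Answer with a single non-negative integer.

Step 1: in state A at pos -1, read 0 -> (A,0)->write 0,move L,goto B. Now: state=B, head=-2, tape[-4..3]=01100010 (head:   ^)
Step 2: in state B at pos -2, read 1 -> (B,1)->write 1,move R,goto B. Now: state=B, head=-1, tape[-4..3]=01100010 (head:    ^)
Cells containing 1 after step 2: {-3, -2, 2} -> 3 cell(s)

Answer: 3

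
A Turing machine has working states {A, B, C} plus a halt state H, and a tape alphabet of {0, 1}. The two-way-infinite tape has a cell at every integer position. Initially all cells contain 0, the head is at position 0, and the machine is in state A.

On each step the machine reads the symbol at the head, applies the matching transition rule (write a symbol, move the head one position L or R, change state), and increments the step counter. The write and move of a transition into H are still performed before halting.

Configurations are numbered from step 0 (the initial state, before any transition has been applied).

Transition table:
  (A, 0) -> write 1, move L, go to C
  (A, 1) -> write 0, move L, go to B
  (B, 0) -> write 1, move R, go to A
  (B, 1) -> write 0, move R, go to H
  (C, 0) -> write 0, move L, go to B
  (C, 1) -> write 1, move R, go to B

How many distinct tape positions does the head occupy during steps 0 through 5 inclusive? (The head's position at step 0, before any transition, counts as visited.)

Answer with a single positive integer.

Step 1: in state A at pos 0, read 0 -> (A,0)->write 1,move L,goto C. Now: state=C, head=-1, tape[-2..1]=0010 (head:  ^)
Step 2: in state C at pos -1, read 0 -> (C,0)->write 0,move L,goto B. Now: state=B, head=-2, tape[-3..1]=00010 (head:  ^)
Step 3: in state B at pos -2, read 0 -> (B,0)->write 1,move R,goto A. Now: state=A, head=-1, tape[-3..1]=01010 (head:   ^)
Step 4: in state A at pos -1, read 0 -> (A,0)->write 1,move L,goto C. Now: state=C, head=-2, tape[-3..1]=01110 (head:  ^)
Step 5: in state C at pos -2, read 1 -> (C,1)->write 1,move R,goto B. Now: state=B, head=-1, tape[-3..1]=01110 (head:   ^)
Head positions at steps 0..5: starting at 0, distinct positions visited = {-2, -1, 0} -> 3 position(s)

Answer: 3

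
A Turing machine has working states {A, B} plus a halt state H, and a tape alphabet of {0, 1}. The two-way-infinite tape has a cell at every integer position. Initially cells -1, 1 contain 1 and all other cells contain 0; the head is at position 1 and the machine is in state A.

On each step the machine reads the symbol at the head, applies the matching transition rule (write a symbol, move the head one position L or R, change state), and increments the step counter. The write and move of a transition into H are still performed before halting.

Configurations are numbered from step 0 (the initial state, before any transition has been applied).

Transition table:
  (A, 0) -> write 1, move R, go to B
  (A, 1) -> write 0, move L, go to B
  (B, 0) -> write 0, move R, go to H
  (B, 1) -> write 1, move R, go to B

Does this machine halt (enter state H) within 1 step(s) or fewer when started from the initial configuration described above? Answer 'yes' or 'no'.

Answer: no

Derivation:
Step 1: in state A at pos 1, read 1 -> (A,1)->write 0,move L,goto B. Now: state=B, head=0, tape[-2..2]=01000 (head:   ^)
After 1 step(s): state = B (not H) -> not halted within 1 -> no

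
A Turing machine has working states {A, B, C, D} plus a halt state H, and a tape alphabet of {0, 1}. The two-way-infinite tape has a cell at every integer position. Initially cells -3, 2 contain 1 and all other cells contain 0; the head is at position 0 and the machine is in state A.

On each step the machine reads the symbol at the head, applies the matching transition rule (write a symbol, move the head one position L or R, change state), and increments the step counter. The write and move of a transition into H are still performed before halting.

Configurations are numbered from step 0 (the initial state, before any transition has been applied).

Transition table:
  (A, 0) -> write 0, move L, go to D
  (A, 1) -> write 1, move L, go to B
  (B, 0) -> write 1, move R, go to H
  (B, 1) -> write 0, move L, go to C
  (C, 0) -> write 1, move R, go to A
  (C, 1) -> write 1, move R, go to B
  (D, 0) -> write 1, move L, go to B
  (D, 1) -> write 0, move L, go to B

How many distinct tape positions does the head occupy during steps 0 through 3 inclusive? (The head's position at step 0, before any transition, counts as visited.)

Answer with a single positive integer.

Answer: 3

Derivation:
Step 1: in state A at pos 0, read 0 -> (A,0)->write 0,move L,goto D. Now: state=D, head=-1, tape[-4..3]=01000010 (head:    ^)
Step 2: in state D at pos -1, read 0 -> (D,0)->write 1,move L,goto B. Now: state=B, head=-2, tape[-4..3]=01010010 (head:   ^)
Step 3: in state B at pos -2, read 0 -> (B,0)->write 1,move R,goto H. Now: state=H, head=-1, tape[-4..3]=01110010 (head:    ^)
Head positions at steps 0..3: starting at 0, distinct positions visited = {-2, -1, 0} -> 3 position(s)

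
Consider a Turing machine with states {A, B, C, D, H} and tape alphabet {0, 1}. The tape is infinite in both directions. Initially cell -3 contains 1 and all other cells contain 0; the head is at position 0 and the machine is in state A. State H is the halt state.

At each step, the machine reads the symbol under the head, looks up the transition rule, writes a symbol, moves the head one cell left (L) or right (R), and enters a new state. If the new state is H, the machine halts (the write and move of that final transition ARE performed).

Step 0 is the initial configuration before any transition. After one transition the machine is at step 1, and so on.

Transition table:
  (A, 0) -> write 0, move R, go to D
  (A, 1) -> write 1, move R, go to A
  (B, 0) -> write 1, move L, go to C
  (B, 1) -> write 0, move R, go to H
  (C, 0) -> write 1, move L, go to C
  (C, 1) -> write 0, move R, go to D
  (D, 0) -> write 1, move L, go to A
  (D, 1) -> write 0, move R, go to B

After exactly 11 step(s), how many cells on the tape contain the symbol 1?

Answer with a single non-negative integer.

Step 1: in state A at pos 0, read 0 -> (A,0)->write 0,move R,goto D. Now: state=D, head=1, tape[-4..2]=0100000 (head:      ^)
Step 2: in state D at pos 1, read 0 -> (D,0)->write 1,move L,goto A. Now: state=A, head=0, tape[-4..2]=0100010 (head:     ^)
Step 3: in state A at pos 0, read 0 -> (A,0)->write 0,move R,goto D. Now: state=D, head=1, tape[-4..2]=0100010 (head:      ^)
Step 4: in state D at pos 1, read 1 -> (D,1)->write 0,move R,goto B. Now: state=B, head=2, tape[-4..3]=01000000 (head:       ^)
Step 5: in state B at pos 2, read 0 -> (B,0)->write 1,move L,goto C. Now: state=C, head=1, tape[-4..3]=01000010 (head:      ^)
Step 6: in state C at pos 1, read 0 -> (C,0)->write 1,move L,goto C. Now: state=C, head=0, tape[-4..3]=01000110 (head:     ^)
Step 7: in state C at pos 0, read 0 -> (C,0)->write 1,move L,goto C. Now: state=C, head=-1, tape[-4..3]=01001110 (head:    ^)
Step 8: in state C at pos -1, read 0 -> (C,0)->write 1,move L,goto C. Now: state=C, head=-2, tape[-4..3]=01011110 (head:   ^)
Step 9: in state C at pos -2, read 0 -> (C,0)->write 1,move L,goto C. Now: state=C, head=-3, tape[-4..3]=01111110 (head:  ^)
Step 10: in state C at pos -3, read 1 -> (C,1)->write 0,move R,goto D. Now: state=D, head=-2, tape[-4..3]=00111110 (head:   ^)
Step 11: in state D at pos -2, read 1 -> (D,1)->write 0,move R,goto B. Now: state=B, head=-1, tape[-4..3]=00011110 (head:    ^)
Cells containing 1 after step 11: {-1, 0, 1, 2} -> 4 cell(s)

Answer: 4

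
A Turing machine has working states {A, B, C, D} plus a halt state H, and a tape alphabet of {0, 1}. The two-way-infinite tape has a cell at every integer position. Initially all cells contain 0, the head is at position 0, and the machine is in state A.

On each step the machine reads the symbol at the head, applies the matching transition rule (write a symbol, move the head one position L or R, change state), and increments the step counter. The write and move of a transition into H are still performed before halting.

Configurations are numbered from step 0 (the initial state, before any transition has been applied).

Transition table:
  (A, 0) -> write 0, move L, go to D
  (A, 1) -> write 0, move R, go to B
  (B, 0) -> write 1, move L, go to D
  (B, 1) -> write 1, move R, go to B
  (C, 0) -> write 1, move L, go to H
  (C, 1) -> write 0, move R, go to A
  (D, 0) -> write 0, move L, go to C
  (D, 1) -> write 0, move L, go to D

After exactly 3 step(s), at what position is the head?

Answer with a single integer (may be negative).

Answer: -3

Derivation:
Step 1: in state A at pos 0, read 0 -> (A,0)->write 0,move L,goto D. Now: state=D, head=-1, tape[-2..1]=0000 (head:  ^)
Step 2: in state D at pos -1, read 0 -> (D,0)->write 0,move L,goto C. Now: state=C, head=-2, tape[-3..1]=00000 (head:  ^)
Step 3: in state C at pos -2, read 0 -> (C,0)->write 1,move L,goto H. Now: state=H, head=-3, tape[-4..1]=001000 (head:  ^)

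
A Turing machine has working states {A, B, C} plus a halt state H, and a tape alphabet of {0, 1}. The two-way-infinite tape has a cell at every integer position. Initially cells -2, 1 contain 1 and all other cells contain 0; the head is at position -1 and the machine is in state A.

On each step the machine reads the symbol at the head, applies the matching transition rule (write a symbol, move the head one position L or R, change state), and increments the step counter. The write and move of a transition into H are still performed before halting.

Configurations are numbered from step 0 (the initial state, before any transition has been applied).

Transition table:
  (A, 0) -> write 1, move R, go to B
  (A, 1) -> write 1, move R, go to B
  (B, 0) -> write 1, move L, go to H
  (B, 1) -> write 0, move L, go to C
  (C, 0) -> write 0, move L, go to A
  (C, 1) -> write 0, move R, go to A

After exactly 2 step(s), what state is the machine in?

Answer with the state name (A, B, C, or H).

Step 1: in state A at pos -1, read 0 -> (A,0)->write 1,move R,goto B. Now: state=B, head=0, tape[-3..2]=011010 (head:    ^)
Step 2: in state B at pos 0, read 0 -> (B,0)->write 1,move L,goto H. Now: state=H, head=-1, tape[-3..2]=011110 (head:   ^)

Answer: H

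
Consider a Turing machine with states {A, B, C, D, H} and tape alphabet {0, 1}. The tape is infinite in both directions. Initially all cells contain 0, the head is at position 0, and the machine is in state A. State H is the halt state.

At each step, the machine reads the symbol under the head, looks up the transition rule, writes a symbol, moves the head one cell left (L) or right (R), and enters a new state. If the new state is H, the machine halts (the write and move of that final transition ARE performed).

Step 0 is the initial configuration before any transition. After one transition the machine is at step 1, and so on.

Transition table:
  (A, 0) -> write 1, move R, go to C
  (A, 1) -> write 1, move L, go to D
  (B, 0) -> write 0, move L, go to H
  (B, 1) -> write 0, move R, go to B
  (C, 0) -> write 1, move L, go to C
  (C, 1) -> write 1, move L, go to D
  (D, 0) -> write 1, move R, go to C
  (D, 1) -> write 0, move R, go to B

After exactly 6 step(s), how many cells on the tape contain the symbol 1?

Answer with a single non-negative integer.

Step 1: in state A at pos 0, read 0 -> (A,0)->write 1,move R,goto C. Now: state=C, head=1, tape[-1..2]=0100 (head:   ^)
Step 2: in state C at pos 1, read 0 -> (C,0)->write 1,move L,goto C. Now: state=C, head=0, tape[-1..2]=0110 (head:  ^)
Step 3: in state C at pos 0, read 1 -> (C,1)->write 1,move L,goto D. Now: state=D, head=-1, tape[-2..2]=00110 (head:  ^)
Step 4: in state D at pos -1, read 0 -> (D,0)->write 1,move R,goto C. Now: state=C, head=0, tape[-2..2]=01110 (head:   ^)
Step 5: in state C at pos 0, read 1 -> (C,1)->write 1,move L,goto D. Now: state=D, head=-1, tape[-2..2]=01110 (head:  ^)
Step 6: in state D at pos -1, read 1 -> (D,1)->write 0,move R,goto B. Now: state=B, head=0, tape[-2..2]=00110 (head:   ^)
Cells containing 1 after step 6: {0, 1} -> 2 cell(s)

Answer: 2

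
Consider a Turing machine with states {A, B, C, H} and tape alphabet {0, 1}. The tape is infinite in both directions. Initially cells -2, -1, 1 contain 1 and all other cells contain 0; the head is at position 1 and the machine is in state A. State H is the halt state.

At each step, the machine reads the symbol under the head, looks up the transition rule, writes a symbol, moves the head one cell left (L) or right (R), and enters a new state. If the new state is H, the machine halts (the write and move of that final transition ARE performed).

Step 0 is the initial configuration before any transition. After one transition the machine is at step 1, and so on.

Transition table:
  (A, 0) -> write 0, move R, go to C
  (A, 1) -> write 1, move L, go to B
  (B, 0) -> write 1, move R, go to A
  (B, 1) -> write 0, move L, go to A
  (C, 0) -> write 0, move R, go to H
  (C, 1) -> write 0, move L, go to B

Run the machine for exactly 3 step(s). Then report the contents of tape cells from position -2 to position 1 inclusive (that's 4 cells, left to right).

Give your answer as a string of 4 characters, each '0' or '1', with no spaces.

Answer: 1111

Derivation:
Step 1: in state A at pos 1, read 1 -> (A,1)->write 1,move L,goto B. Now: state=B, head=0, tape[-3..2]=011010 (head:    ^)
Step 2: in state B at pos 0, read 0 -> (B,0)->write 1,move R,goto A. Now: state=A, head=1, tape[-3..2]=011110 (head:     ^)
Step 3: in state A at pos 1, read 1 -> (A,1)->write 1,move L,goto B. Now: state=B, head=0, tape[-3..2]=011110 (head:    ^)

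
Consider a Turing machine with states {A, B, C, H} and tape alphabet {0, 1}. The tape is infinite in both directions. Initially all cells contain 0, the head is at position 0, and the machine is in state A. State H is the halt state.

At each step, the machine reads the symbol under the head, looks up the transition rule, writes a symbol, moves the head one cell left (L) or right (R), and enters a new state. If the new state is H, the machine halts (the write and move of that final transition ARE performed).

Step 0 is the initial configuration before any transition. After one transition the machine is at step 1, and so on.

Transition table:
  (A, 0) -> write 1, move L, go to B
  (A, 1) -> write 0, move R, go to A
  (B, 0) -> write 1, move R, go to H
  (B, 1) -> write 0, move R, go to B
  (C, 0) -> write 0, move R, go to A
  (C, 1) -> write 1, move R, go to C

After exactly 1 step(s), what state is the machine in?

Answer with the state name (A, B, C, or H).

Answer: B

Derivation:
Step 1: in state A at pos 0, read 0 -> (A,0)->write 1,move L,goto B. Now: state=B, head=-1, tape[-2..1]=0010 (head:  ^)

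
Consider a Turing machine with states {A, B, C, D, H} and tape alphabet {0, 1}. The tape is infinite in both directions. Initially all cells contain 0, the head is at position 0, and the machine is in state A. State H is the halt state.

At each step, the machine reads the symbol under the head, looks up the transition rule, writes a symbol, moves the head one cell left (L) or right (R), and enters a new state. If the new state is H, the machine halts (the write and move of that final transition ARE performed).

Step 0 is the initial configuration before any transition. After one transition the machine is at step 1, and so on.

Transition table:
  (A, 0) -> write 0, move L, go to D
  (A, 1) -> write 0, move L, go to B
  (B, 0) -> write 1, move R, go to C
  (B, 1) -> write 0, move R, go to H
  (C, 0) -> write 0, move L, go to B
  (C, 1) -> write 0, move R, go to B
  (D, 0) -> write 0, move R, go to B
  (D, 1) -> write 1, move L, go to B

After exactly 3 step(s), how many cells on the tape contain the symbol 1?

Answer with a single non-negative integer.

Step 1: in state A at pos 0, read 0 -> (A,0)->write 0,move L,goto D. Now: state=D, head=-1, tape[-2..1]=0000 (head:  ^)
Step 2: in state D at pos -1, read 0 -> (D,0)->write 0,move R,goto B. Now: state=B, head=0, tape[-2..1]=0000 (head:   ^)
Step 3: in state B at pos 0, read 0 -> (B,0)->write 1,move R,goto C. Now: state=C, head=1, tape[-2..2]=00100 (head:    ^)
Cells containing 1 after step 3: {0} -> 1 cell(s)

Answer: 1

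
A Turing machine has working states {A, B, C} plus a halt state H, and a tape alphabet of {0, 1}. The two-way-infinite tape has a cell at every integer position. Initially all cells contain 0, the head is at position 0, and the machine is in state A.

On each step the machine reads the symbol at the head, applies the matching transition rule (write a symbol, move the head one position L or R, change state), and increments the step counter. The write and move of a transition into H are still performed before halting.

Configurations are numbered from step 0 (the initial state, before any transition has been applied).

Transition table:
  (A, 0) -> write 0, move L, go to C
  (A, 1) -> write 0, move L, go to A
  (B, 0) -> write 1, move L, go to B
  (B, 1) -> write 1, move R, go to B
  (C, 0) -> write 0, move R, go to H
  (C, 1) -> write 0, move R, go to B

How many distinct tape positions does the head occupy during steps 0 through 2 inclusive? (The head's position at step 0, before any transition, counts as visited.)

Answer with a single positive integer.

Step 1: in state A at pos 0, read 0 -> (A,0)->write 0,move L,goto C. Now: state=C, head=-1, tape[-2..1]=0000 (head:  ^)
Step 2: in state C at pos -1, read 0 -> (C,0)->write 0,move R,goto H. Now: state=H, head=0, tape[-2..1]=0000 (head:   ^)
Head positions at steps 0..2: starting at 0, distinct positions visited = {-1, 0} -> 2 position(s)

Answer: 2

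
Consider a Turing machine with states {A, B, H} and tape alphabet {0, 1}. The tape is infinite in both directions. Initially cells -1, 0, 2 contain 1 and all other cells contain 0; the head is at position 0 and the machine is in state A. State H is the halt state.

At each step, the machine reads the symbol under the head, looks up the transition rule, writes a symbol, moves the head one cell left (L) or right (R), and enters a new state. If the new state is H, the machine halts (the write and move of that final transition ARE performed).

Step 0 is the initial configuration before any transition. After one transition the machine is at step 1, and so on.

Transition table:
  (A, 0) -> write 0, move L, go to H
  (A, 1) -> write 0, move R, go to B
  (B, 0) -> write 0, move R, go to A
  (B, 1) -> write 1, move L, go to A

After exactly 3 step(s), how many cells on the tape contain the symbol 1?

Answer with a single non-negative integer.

Answer: 1

Derivation:
Step 1: in state A at pos 0, read 1 -> (A,1)->write 0,move R,goto B. Now: state=B, head=1, tape[-2..3]=010010 (head:    ^)
Step 2: in state B at pos 1, read 0 -> (B,0)->write 0,move R,goto A. Now: state=A, head=2, tape[-2..3]=010010 (head:     ^)
Step 3: in state A at pos 2, read 1 -> (A,1)->write 0,move R,goto B. Now: state=B, head=3, tape[-2..4]=0100000 (head:      ^)
Cells containing 1 after step 3: {-1} -> 1 cell(s)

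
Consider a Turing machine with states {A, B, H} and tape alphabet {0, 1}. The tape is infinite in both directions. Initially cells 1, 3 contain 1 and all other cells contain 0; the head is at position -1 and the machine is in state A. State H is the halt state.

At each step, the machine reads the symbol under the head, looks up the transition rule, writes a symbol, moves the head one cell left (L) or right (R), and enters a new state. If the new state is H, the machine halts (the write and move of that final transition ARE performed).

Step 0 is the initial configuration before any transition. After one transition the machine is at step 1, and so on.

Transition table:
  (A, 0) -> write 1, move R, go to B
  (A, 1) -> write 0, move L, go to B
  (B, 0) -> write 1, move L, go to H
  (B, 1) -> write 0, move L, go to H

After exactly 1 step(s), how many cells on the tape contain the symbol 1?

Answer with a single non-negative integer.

Answer: 3

Derivation:
Step 1: in state A at pos -1, read 0 -> (A,0)->write 1,move R,goto B. Now: state=B, head=0, tape[-2..4]=0101010 (head:   ^)
Cells containing 1 after step 1: {-1, 1, 3} -> 3 cell(s)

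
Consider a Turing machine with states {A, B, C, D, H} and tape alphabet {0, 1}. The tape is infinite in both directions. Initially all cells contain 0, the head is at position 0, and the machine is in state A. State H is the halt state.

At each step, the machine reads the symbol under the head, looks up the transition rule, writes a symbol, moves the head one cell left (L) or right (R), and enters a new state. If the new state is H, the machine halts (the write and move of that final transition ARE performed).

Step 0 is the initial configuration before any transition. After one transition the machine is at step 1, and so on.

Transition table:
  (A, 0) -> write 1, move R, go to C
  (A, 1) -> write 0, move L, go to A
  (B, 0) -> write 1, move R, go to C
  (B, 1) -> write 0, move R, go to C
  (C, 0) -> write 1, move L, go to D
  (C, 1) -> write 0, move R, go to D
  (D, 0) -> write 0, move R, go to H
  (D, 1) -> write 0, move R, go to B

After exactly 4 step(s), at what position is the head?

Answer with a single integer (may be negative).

Step 1: in state A at pos 0, read 0 -> (A,0)->write 1,move R,goto C. Now: state=C, head=1, tape[-1..2]=0100 (head:   ^)
Step 2: in state C at pos 1, read 0 -> (C,0)->write 1,move L,goto D. Now: state=D, head=0, tape[-1..2]=0110 (head:  ^)
Step 3: in state D at pos 0, read 1 -> (D,1)->write 0,move R,goto B. Now: state=B, head=1, tape[-1..2]=0010 (head:   ^)
Step 4: in state B at pos 1, read 1 -> (B,1)->write 0,move R,goto C. Now: state=C, head=2, tape[-1..3]=00000 (head:    ^)

Answer: 2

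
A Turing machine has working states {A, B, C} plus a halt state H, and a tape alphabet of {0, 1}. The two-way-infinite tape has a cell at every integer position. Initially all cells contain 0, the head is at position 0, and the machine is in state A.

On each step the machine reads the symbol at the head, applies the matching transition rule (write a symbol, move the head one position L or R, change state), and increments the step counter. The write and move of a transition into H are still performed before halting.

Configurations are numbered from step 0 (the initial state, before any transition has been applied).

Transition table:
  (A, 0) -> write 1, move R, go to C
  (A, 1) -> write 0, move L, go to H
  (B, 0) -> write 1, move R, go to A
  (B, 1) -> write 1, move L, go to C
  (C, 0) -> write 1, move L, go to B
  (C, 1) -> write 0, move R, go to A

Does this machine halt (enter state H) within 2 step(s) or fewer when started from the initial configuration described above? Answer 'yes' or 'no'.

Answer: no

Derivation:
Step 1: in state A at pos 0, read 0 -> (A,0)->write 1,move R,goto C. Now: state=C, head=1, tape[-1..2]=0100 (head:   ^)
Step 2: in state C at pos 1, read 0 -> (C,0)->write 1,move L,goto B. Now: state=B, head=0, tape[-1..2]=0110 (head:  ^)
After 2 step(s): state = B (not H) -> not halted within 2 -> no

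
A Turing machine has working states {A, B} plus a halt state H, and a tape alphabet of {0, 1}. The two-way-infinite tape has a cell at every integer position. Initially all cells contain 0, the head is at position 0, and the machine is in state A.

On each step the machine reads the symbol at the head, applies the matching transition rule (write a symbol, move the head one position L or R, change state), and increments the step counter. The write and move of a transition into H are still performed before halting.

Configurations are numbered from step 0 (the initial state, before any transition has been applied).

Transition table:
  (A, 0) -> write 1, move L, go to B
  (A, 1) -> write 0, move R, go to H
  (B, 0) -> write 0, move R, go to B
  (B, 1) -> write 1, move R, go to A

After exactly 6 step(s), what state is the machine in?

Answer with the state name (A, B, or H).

Answer: H

Derivation:
Step 1: in state A at pos 0, read 0 -> (A,0)->write 1,move L,goto B. Now: state=B, head=-1, tape[-2..1]=0010 (head:  ^)
Step 2: in state B at pos -1, read 0 -> (B,0)->write 0,move R,goto B. Now: state=B, head=0, tape[-2..1]=0010 (head:   ^)
Step 3: in state B at pos 0, read 1 -> (B,1)->write 1,move R,goto A. Now: state=A, head=1, tape[-2..2]=00100 (head:    ^)
Step 4: in state A at pos 1, read 0 -> (A,0)->write 1,move L,goto B. Now: state=B, head=0, tape[-2..2]=00110 (head:   ^)
Step 5: in state B at pos 0, read 1 -> (B,1)->write 1,move R,goto A. Now: state=A, head=1, tape[-2..2]=00110 (head:    ^)
Step 6: in state A at pos 1, read 1 -> (A,1)->write 0,move R,goto H. Now: state=H, head=2, tape[-2..3]=001000 (head:     ^)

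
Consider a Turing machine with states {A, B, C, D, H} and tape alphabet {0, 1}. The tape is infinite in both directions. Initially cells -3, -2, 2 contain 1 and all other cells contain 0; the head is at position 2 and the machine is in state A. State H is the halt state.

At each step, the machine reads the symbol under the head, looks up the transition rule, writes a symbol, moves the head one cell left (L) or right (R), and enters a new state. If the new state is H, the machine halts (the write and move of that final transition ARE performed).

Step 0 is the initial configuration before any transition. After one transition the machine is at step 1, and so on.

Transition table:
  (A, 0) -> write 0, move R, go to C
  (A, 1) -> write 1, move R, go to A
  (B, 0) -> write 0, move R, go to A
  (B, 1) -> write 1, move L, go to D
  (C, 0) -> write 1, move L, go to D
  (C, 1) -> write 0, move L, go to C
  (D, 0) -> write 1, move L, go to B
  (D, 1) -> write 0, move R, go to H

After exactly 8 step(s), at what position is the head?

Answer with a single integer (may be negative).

Answer: 2

Derivation:
Step 1: in state A at pos 2, read 1 -> (A,1)->write 1,move R,goto A. Now: state=A, head=3, tape[-4..4]=011000100 (head:        ^)
Step 2: in state A at pos 3, read 0 -> (A,0)->write 0,move R,goto C. Now: state=C, head=4, tape[-4..5]=0110001000 (head:         ^)
Step 3: in state C at pos 4, read 0 -> (C,0)->write 1,move L,goto D. Now: state=D, head=3, tape[-4..5]=0110001010 (head:        ^)
Step 4: in state D at pos 3, read 0 -> (D,0)->write 1,move L,goto B. Now: state=B, head=2, tape[-4..5]=0110001110 (head:       ^)
Step 5: in state B at pos 2, read 1 -> (B,1)->write 1,move L,goto D. Now: state=D, head=1, tape[-4..5]=0110001110 (head:      ^)
Step 6: in state D at pos 1, read 0 -> (D,0)->write 1,move L,goto B. Now: state=B, head=0, tape[-4..5]=0110011110 (head:     ^)
Step 7: in state B at pos 0, read 0 -> (B,0)->write 0,move R,goto A. Now: state=A, head=1, tape[-4..5]=0110011110 (head:      ^)
Step 8: in state A at pos 1, read 1 -> (A,1)->write 1,move R,goto A. Now: state=A, head=2, tape[-4..5]=0110011110 (head:       ^)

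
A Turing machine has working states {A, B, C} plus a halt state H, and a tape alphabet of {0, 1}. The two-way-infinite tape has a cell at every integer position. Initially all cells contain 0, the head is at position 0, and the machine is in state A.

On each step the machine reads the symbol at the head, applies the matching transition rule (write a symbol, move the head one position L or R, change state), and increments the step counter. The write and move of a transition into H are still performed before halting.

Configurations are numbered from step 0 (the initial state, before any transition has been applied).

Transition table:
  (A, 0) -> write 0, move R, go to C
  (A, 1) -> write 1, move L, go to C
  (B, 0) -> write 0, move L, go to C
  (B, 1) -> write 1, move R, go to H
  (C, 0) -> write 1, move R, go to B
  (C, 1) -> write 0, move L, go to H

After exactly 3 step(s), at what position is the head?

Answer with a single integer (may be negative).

Answer: 1

Derivation:
Step 1: in state A at pos 0, read 0 -> (A,0)->write 0,move R,goto C. Now: state=C, head=1, tape[-1..2]=0000 (head:   ^)
Step 2: in state C at pos 1, read 0 -> (C,0)->write 1,move R,goto B. Now: state=B, head=2, tape[-1..3]=00100 (head:    ^)
Step 3: in state B at pos 2, read 0 -> (B,0)->write 0,move L,goto C. Now: state=C, head=1, tape[-1..3]=00100 (head:   ^)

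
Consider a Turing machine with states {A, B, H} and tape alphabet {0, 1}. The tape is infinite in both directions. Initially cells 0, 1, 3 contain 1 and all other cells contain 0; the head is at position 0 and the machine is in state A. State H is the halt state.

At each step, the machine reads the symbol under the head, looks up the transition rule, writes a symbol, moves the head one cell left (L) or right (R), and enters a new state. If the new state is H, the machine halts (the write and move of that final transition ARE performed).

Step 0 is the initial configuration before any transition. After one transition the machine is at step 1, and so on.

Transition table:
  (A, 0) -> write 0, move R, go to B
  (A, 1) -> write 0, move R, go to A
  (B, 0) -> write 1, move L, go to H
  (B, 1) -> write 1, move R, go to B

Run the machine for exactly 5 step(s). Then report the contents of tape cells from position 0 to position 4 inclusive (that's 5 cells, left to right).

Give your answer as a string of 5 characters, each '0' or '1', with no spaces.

Answer: 00011

Derivation:
Step 1: in state A at pos 0, read 1 -> (A,1)->write 0,move R,goto A. Now: state=A, head=1, tape[-1..4]=001010 (head:   ^)
Step 2: in state A at pos 1, read 1 -> (A,1)->write 0,move R,goto A. Now: state=A, head=2, tape[-1..4]=000010 (head:    ^)
Step 3: in state A at pos 2, read 0 -> (A,0)->write 0,move R,goto B. Now: state=B, head=3, tape[-1..4]=000010 (head:     ^)
Step 4: in state B at pos 3, read 1 -> (B,1)->write 1,move R,goto B. Now: state=B, head=4, tape[-1..5]=0000100 (head:      ^)
Step 5: in state B at pos 4, read 0 -> (B,0)->write 1,move L,goto H. Now: state=H, head=3, tape[-1..5]=0000110 (head:     ^)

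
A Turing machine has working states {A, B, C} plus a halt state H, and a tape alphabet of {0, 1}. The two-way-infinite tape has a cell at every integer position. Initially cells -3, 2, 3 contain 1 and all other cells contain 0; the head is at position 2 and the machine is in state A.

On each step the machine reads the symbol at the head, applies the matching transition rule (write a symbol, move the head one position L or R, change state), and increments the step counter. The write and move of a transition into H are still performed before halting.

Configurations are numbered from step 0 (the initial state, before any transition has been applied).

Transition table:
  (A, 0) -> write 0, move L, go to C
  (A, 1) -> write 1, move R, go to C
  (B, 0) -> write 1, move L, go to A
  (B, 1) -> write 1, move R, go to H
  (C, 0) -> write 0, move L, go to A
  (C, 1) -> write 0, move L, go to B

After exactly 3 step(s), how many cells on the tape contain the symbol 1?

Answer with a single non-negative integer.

Step 1: in state A at pos 2, read 1 -> (A,1)->write 1,move R,goto C. Now: state=C, head=3, tape[-4..4]=010000110 (head:        ^)
Step 2: in state C at pos 3, read 1 -> (C,1)->write 0,move L,goto B. Now: state=B, head=2, tape[-4..4]=010000100 (head:       ^)
Step 3: in state B at pos 2, read 1 -> (B,1)->write 1,move R,goto H. Now: state=H, head=3, tape[-4..4]=010000100 (head:        ^)
Cells containing 1 after step 3: {-3, 2} -> 2 cell(s)

Answer: 2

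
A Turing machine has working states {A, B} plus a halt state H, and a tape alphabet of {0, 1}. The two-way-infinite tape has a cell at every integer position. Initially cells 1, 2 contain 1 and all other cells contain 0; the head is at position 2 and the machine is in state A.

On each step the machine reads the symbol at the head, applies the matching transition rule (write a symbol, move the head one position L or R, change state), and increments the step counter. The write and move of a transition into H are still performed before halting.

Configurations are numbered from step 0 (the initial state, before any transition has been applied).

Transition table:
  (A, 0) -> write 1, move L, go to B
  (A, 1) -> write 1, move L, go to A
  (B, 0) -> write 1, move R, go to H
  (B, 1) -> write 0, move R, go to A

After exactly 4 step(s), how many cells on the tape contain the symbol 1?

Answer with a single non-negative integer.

Answer: 4

Derivation:
Step 1: in state A at pos 2, read 1 -> (A,1)->write 1,move L,goto A. Now: state=A, head=1, tape[0..3]=0110 (head:  ^)
Step 2: in state A at pos 1, read 1 -> (A,1)->write 1,move L,goto A. Now: state=A, head=0, tape[-1..3]=00110 (head:  ^)
Step 3: in state A at pos 0, read 0 -> (A,0)->write 1,move L,goto B. Now: state=B, head=-1, tape[-2..3]=001110 (head:  ^)
Step 4: in state B at pos -1, read 0 -> (B,0)->write 1,move R,goto H. Now: state=H, head=0, tape[-2..3]=011110 (head:   ^)
Cells containing 1 after step 4: {-1, 0, 1, 2} -> 4 cell(s)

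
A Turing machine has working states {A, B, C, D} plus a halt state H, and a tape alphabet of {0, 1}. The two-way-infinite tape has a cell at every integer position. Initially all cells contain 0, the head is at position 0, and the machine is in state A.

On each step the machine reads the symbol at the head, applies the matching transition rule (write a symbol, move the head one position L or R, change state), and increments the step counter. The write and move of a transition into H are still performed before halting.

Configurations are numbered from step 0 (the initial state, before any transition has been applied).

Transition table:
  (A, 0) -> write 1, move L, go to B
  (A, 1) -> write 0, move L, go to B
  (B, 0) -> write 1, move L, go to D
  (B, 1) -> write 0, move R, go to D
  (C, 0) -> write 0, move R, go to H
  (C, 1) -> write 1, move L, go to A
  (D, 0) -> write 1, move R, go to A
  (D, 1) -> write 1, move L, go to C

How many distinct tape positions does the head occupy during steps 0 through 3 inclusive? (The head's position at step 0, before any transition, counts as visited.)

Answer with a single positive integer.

Answer: 3

Derivation:
Step 1: in state A at pos 0, read 0 -> (A,0)->write 1,move L,goto B. Now: state=B, head=-1, tape[-2..1]=0010 (head:  ^)
Step 2: in state B at pos -1, read 0 -> (B,0)->write 1,move L,goto D. Now: state=D, head=-2, tape[-3..1]=00110 (head:  ^)
Step 3: in state D at pos -2, read 0 -> (D,0)->write 1,move R,goto A. Now: state=A, head=-1, tape[-3..1]=01110 (head:   ^)
Head positions at steps 0..3: starting at 0, distinct positions visited = {-2, -1, 0} -> 3 position(s)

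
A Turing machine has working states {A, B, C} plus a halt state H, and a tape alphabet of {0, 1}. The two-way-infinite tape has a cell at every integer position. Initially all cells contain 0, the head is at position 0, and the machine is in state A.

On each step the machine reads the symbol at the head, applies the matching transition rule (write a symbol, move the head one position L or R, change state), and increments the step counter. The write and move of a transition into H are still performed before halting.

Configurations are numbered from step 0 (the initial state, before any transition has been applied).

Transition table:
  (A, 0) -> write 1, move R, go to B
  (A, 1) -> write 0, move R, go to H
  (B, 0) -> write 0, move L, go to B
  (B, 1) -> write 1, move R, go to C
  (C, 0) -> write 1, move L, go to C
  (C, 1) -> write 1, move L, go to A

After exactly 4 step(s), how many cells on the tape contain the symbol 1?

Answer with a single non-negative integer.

Step 1: in state A at pos 0, read 0 -> (A,0)->write 1,move R,goto B. Now: state=B, head=1, tape[-1..2]=0100 (head:   ^)
Step 2: in state B at pos 1, read 0 -> (B,0)->write 0,move L,goto B. Now: state=B, head=0, tape[-1..2]=0100 (head:  ^)
Step 3: in state B at pos 0, read 1 -> (B,1)->write 1,move R,goto C. Now: state=C, head=1, tape[-1..2]=0100 (head:   ^)
Step 4: in state C at pos 1, read 0 -> (C,0)->write 1,move L,goto C. Now: state=C, head=0, tape[-1..2]=0110 (head:  ^)
Cells containing 1 after step 4: {0, 1} -> 2 cell(s)

Answer: 2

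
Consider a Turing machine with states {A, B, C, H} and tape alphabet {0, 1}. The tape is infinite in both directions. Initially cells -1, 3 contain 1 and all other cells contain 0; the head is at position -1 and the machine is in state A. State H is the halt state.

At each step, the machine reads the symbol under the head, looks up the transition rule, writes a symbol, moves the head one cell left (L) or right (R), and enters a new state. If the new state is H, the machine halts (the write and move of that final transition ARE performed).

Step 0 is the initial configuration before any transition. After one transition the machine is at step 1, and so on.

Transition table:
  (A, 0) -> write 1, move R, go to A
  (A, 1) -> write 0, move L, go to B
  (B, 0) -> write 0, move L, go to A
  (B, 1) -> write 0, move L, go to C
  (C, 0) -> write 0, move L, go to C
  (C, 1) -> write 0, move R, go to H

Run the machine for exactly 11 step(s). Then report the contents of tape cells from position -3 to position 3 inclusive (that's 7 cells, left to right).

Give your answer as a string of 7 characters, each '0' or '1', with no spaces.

Answer: 1111000

Derivation:
Step 1: in state A at pos -1, read 1 -> (A,1)->write 0,move L,goto B. Now: state=B, head=-2, tape[-3..4]=00000010 (head:  ^)
Step 2: in state B at pos -2, read 0 -> (B,0)->write 0,move L,goto A. Now: state=A, head=-3, tape[-4..4]=000000010 (head:  ^)
Step 3: in state A at pos -3, read 0 -> (A,0)->write 1,move R,goto A. Now: state=A, head=-2, tape[-4..4]=010000010 (head:   ^)
Step 4: in state A at pos -2, read 0 -> (A,0)->write 1,move R,goto A. Now: state=A, head=-1, tape[-4..4]=011000010 (head:    ^)
Step 5: in state A at pos -1, read 0 -> (A,0)->write 1,move R,goto A. Now: state=A, head=0, tape[-4..4]=011100010 (head:     ^)
Step 6: in state A at pos 0, read 0 -> (A,0)->write 1,move R,goto A. Now: state=A, head=1, tape[-4..4]=011110010 (head:      ^)
Step 7: in state A at pos 1, read 0 -> (A,0)->write 1,move R,goto A. Now: state=A, head=2, tape[-4..4]=011111010 (head:       ^)
Step 8: in state A at pos 2, read 0 -> (A,0)->write 1,move R,goto A. Now: state=A, head=3, tape[-4..4]=011111110 (head:        ^)
Step 9: in state A at pos 3, read 1 -> (A,1)->write 0,move L,goto B. Now: state=B, head=2, tape[-4..4]=011111100 (head:       ^)
Step 10: in state B at pos 2, read 1 -> (B,1)->write 0,move L,goto C. Now: state=C, head=1, tape[-4..4]=011111000 (head:      ^)
Step 11: in state C at pos 1, read 1 -> (C,1)->write 0,move R,goto H. Now: state=H, head=2, tape[-4..4]=011110000 (head:       ^)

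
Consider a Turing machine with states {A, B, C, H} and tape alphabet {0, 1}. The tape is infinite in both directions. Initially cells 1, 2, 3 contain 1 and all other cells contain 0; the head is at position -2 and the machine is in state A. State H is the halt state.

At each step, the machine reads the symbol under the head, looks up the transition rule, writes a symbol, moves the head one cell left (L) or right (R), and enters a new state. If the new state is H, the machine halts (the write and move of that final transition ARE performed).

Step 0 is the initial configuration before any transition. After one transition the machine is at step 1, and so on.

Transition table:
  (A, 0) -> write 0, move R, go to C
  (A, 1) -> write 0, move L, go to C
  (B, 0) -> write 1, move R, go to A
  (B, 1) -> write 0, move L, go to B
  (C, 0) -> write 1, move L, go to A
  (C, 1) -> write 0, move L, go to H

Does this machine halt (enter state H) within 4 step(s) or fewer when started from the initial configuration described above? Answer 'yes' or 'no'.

Answer: yes

Derivation:
Step 1: in state A at pos -2, read 0 -> (A,0)->write 0,move R,goto C. Now: state=C, head=-1, tape[-3..4]=00001110 (head:   ^)
Step 2: in state C at pos -1, read 0 -> (C,0)->write 1,move L,goto A. Now: state=A, head=-2, tape[-3..4]=00101110 (head:  ^)
Step 3: in state A at pos -2, read 0 -> (A,0)->write 0,move R,goto C. Now: state=C, head=-1, tape[-3..4]=00101110 (head:   ^)
Step 4: in state C at pos -1, read 1 -> (C,1)->write 0,move L,goto H. Now: state=H, head=-2, tape[-3..4]=00001110 (head:  ^)
State H reached at step 4; 4 <= 4 -> yes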